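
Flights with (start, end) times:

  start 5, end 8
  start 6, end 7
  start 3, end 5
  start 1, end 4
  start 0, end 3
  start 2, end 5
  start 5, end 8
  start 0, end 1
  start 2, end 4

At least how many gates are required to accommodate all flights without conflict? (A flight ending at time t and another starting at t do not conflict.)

Count concurrent intervals with a sweep; the peak is the room count.
starts: [0, 0, 1, 2, 2, 3, 5, 5, 6]
ends:   [1, 3, 4, 4, 5, 5, 7, 8, 8]
s0→1 s0→2 e1→1 s1→2 s2→3 s2→4  — peak 4.

4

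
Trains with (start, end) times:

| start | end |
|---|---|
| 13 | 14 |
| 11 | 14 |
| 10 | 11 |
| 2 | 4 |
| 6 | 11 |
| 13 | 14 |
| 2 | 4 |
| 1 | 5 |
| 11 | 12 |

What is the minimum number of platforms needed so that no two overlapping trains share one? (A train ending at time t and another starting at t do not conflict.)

starts: [1, 2, 2, 6, 10, 11, 11, 13, 13]
ends:   [4, 4, 5, 11, 11, 12, 14, 14, 14]
s1→1 s2→2 s2→3  — peak 3.

3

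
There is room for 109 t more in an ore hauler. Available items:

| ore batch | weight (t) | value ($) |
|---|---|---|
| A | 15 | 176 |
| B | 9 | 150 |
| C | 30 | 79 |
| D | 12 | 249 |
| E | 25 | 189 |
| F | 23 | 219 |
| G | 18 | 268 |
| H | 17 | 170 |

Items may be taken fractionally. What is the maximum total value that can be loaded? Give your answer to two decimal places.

Sort by value per unit weight and fill in that order.
Ratios (sorted): D 20.75, B 16.67, G 14.89, A 11.73, H 10.00, F 9.52, E 7.56, C 2.63
take D (12 @ 249); take B (9 @ 150); take G (18 @ 268); take A (15 @ 176); take H (17 @ 170); take F (23 @ 219); take 15/25 of E → 113.40. Capacity used 109/109.
Total value = 1345.40

1345.40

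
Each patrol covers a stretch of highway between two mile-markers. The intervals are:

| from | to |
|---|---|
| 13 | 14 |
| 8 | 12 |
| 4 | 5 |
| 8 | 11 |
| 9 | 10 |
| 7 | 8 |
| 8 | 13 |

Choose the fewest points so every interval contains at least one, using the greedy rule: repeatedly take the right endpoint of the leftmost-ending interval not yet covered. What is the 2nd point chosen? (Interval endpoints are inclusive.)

By right end: [4,5]  [7,8]  [9,10]  [8,11]  [8,12]  [8,13]  [13,14]
[4,5] uncovered → point at 5; [7,8] uncovered → point at 8; [9,10] uncovered → point at 10; [13,14] uncovered → point at 14.
Points: 5, 8, 10, 14 (4 total).

8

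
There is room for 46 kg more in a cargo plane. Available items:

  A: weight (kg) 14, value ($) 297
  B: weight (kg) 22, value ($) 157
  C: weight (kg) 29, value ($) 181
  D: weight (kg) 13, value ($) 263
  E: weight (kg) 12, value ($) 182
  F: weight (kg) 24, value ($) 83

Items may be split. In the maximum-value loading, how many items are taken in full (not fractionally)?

Ratios (sorted): A 21.21, D 20.23, E 15.17, B 7.14, C 6.24, F 3.46
take A (14 @ 297); take D (13 @ 263); take E (12 @ 182); take 7/22 of B → 49.95. Capacity used 46/46.
3 item(s) taken whole; one partial (take 7/22 of B).

3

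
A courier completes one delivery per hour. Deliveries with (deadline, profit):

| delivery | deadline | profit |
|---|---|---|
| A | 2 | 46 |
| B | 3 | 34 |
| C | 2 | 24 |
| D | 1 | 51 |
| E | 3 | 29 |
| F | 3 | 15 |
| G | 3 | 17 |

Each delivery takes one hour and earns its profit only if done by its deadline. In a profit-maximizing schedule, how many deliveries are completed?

3

Sort by profit descending; place each in the latest free slot ≤ its deadline.
Profit order: D=51 A=46 B=34 E=29 C=24 G=17 F=15
Assign: D→slot 1, A→slot 2, B→slot 3, E skipped, C skipped, G skipped, F skipped.
Slots: [1:D] [2:A] [3:B]
3 of 7 scheduled.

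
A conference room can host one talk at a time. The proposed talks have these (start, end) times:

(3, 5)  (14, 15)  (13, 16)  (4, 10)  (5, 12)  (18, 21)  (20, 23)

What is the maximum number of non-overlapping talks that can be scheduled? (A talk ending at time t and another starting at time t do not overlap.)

Order by finish time; keep every interval that doesn't clash with the previous kept one.
Sorted by end: (3,5)  (4,10)  (5,12)  (14,15)  (13,16)  (18,21)  (20,23)
take (3,5); take (5,12); take (14,15); skip (13,16); take (18,21).
Selected 4 talks.

4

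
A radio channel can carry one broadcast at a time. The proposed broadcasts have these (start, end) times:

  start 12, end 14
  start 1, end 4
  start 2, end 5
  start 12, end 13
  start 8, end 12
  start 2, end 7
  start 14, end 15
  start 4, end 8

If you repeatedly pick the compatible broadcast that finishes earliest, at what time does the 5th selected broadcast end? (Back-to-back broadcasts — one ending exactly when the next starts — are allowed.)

Sort by end time and greedily take each interval whose start is ≥ the last chosen end.
By end time: (1,4), (2,5), (2,7), (4,8), (8,12), (12,13), (12,14), (14,15).
Pick (1,4); next start ≥ 4 → (4,8); next start ≥ 8 → (8,12); next start ≥ 12 → (12,13); next start ≥ 13 → (14,15).
Selected: (1,4) (4,8) (8,12) (12,13) (14,15)

15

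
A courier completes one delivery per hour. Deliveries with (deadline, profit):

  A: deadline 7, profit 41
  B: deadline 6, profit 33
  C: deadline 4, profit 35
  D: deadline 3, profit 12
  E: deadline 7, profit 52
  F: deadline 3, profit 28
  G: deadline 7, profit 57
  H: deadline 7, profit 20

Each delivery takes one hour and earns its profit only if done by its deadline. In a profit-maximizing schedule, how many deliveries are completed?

By profit: G(d7,57), E(d7,52), A(d7,41), C(d4,35), B(d6,33), F(d3,28), H(d7,20), D(d3,12)
G→slot 7; E→slot 6; A→slot 5; C→slot 4; B→slot 3; F→slot 2; H→slot 1; D skipped.
7 of 8 scheduled.

7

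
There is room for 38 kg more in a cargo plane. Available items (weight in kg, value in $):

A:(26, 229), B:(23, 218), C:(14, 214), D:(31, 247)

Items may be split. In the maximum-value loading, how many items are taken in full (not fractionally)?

Sort by value per unit weight and fill in that order.
Ratios (sorted): C 15.29, B 9.48, A 8.81, D 7.97
take C (14 @ 214); take B (23 @ 218); take 1/26 of A → 8.81. Capacity used 38/38.
2 item(s) taken whole; one partial (take 1/26 of A).

2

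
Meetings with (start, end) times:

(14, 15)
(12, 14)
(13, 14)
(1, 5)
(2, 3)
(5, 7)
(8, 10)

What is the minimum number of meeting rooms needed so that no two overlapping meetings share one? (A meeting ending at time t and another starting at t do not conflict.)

Events (time:±→running): 1:+→1 2:+→2 … peak 2.

2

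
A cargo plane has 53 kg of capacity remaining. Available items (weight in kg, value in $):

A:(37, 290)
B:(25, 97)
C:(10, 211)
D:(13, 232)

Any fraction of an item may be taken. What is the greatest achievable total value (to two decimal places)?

678.14

Greedy by value/weight ratio, highest first.
Ratios (sorted): C 21.10, D 17.85, A 7.84, B 3.88
take C (10 @ 211); take D (13 @ 232); take 30/37 of A → 235.14. Capacity used 53/53.
Total value = 678.14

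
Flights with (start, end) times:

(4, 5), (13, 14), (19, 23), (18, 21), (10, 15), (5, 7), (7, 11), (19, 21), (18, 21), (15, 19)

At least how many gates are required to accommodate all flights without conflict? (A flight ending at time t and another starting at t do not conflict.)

4

The answer is the maximum number of intervals overlapping at any instant.
starts: [4, 5, 7, 10, 13, 15, 18, 18, 19, 19]
ends:   [5, 7, 11, 14, 15, 19, 21, 21, 21, 23]
s4→1 e5→0 s5→1 e7→0 s7→1 s10→2 e11→1 s13→2 e14→1 e15→0 s15→1 s18→2 s18→3 e19→2 s19→3 s19→4  — peak 4.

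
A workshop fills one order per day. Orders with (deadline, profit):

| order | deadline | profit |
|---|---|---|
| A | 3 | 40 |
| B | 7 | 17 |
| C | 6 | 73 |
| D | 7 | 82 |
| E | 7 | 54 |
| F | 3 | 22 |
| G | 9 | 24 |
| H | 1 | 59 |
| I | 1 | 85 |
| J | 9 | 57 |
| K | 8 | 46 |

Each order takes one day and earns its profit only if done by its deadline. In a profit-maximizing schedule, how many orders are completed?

Take jobs in profit order; each goes to the latest open slot no later than its deadline.
By profit: I(d1,85), D(d7,82), C(d6,73), H(d1,59), J(d9,57), E(d7,54), K(d8,46), A(d3,40), G(d9,24), F(d3,22), B(d7,17)
I→slot 1; D→slot 7; C→slot 6; H skipped; J→slot 9; E→slot 5; K→slot 8; A→slot 3; G→slot 4; F→slot 2; B skipped.
9 of 11 scheduled.

9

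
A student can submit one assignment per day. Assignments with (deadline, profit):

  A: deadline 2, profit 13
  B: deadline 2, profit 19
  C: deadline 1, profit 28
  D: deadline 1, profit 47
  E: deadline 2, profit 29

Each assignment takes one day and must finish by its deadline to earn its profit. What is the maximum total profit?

76

Sort by profit descending; place each in the latest free slot ≤ its deadline.
By profit: D(d1,47), E(d2,29), C(d1,28), B(d2,19), A(d2,13)
D→slot 1; E→slot 2; C skipped; B skipped; A skipped.
Profit = 47 + 29 = 76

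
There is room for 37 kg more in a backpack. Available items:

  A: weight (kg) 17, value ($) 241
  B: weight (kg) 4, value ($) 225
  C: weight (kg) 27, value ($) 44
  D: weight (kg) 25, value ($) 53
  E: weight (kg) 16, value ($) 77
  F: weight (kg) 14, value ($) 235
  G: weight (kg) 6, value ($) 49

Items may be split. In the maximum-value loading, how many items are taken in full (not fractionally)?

3

Order: B (225/4=56.25) > F (235/14=16.79) > A (241/17=14.18) > G (49/6=8.17) > E (77/16=4.81) > D (53/25=2.12) > C (44/27=1.63)
Fill: take B (4 @ 225) → take F (14 @ 235) → take A (17 @ 241) → take 2/6 of G → 16.33; 37/37 used.
3 item(s) taken whole; one partial (take 2/6 of G).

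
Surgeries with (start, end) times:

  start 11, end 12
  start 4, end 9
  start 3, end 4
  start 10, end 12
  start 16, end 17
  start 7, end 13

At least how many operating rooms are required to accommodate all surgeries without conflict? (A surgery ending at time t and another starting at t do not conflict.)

3

starts: [3, 4, 7, 10, 11, 16]
ends:   [4, 9, 12, 12, 13, 17]
s3→1 e4→0 s4→1 s7→2 e9→1 s10→2 s11→3  — peak 3.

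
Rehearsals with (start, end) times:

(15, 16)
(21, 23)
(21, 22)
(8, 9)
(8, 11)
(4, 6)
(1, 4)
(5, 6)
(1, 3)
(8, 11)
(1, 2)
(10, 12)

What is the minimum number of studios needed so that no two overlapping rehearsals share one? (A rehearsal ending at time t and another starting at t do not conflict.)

3

The answer is the maximum number of intervals overlapping at any instant.
starts: [1, 1, 1, 4, 5, 8, 8, 8, 10, 15, 21, 21]
ends:   [2, 3, 4, 6, 6, 9, 11, 11, 12, 16, 22, 23]
s1→1 s1→2 s1→3  — peak 3.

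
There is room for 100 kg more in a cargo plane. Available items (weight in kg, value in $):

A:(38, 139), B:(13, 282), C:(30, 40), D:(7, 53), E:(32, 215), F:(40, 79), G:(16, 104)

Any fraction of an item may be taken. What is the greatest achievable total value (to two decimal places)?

Order: B (282/13=21.69) > D (53/7=7.57) > E (215/32=6.72) > G (104/16=6.50) > A (139/38=3.66) > F (79/40=1.98) > C (40/30=1.33)
Fill: take B (13 @ 282) → take D (7 @ 53) → take E (32 @ 215) → take G (16 @ 104) → take 32/38 of A → 117.05; 100/100 used.
Total value = 771.05

771.05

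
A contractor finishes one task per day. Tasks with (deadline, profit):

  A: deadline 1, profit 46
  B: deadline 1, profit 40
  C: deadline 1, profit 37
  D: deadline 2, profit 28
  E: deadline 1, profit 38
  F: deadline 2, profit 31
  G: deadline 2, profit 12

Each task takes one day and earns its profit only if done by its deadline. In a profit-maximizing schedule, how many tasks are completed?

Profit order: A=46 B=40 E=38 C=37 F=31 D=28 G=12
Assign: A→slot 1, B skipped, E skipped, C skipped, F→slot 2, D skipped, G skipped.
Slots: [1:A] [2:F]
2 of 7 scheduled.

2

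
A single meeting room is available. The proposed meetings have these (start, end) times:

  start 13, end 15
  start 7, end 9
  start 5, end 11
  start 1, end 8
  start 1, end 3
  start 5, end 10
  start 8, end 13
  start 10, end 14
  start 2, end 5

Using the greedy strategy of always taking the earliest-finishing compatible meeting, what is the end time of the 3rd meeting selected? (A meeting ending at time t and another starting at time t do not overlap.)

Sort by end time and greedily take each interval whose start is ≥ the last chosen end.
By end time: (1,3), (2,5), (1,8), (7,9), (5,10), (5,11), (8,13), (10,14), (13,15).
Pick (1,3); next start ≥ 3 → (7,9); next start ≥ 9 → (10,14).
Selected: (1,3) (7,9) (10,14)

14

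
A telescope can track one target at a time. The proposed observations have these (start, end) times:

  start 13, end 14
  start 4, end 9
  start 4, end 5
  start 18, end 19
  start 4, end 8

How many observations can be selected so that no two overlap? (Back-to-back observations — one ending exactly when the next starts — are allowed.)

3

By end time: (4,5), (4,8), (4,9), (13,14), (18,19).
Pick (4,5); next start ≥ 5 → (13,14); next start ≥ 14 → (18,19).
Selected 3 observations.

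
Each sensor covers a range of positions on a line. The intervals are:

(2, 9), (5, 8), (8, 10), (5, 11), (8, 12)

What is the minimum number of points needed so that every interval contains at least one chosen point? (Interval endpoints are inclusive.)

1

Sort by right endpoint; whenever an interval is uncovered, place a point at its right end.
By right end: [5,8]  [2,9]  [8,10]  [5,11]  [8,12]
[5,8] uncovered → point at 8.
Points: 8 (1 total).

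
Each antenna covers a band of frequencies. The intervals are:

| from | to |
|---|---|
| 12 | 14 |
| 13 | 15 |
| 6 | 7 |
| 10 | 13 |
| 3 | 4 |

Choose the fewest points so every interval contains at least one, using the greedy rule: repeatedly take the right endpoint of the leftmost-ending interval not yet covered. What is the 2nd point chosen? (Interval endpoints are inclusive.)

7

By right end: [3,4]  [6,7]  [10,13]  [12,14]  [13,15]
[3,4] uncovered → point at 4; [6,7] uncovered → point at 7; [10,13] uncovered → point at 13.
Points: 4, 7, 13 (3 total).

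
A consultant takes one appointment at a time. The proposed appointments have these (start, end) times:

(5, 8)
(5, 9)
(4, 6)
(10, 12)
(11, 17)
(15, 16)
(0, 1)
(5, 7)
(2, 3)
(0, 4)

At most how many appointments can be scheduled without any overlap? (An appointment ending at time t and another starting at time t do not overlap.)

Sort by end time and greedily take each interval whose start is ≥ the last chosen end.
By end time: (0,1), (2,3), (0,4), (4,6), (5,7), (5,8), (5,9), (10,12), (15,16), (11,17).
Pick (0,1); next start ≥ 1 → (2,3); next start ≥ 3 → (4,6); next start ≥ 6 → (10,12); next start ≥ 12 → (15,16).
Selected 5 appointments.

5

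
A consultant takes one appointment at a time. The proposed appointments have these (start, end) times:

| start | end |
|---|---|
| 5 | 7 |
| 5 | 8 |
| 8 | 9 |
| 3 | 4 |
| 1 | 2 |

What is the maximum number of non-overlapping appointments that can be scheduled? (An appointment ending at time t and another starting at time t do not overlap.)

By end time: (1,2), (3,4), (5,7), (5,8), (8,9).
Pick (1,2); next start ≥ 2 → (3,4); next start ≥ 4 → (5,7); next start ≥ 7 → (8,9).
Selected 4 appointments.

4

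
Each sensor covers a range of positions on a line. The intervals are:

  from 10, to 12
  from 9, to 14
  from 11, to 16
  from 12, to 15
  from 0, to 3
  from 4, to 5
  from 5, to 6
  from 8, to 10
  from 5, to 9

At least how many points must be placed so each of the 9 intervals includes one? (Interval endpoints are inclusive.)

By right end: [0,3]  [4,5]  [5,6]  [5,9]  [8,10]  [10,12]  [9,14]  [12,15]  [11,16]
[0,3] uncovered → point at 3; [4,5] uncovered → point at 5; [8,10] uncovered → point at 10; [12,15] uncovered → point at 15.
Points: 3, 5, 10, 15 (4 total).

4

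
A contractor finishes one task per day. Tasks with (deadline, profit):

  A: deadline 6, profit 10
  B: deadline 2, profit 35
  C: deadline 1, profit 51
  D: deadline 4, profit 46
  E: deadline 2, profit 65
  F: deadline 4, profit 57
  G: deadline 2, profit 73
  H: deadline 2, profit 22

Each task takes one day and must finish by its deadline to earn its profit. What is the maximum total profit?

251

By profit: G(d2,73), E(d2,65), F(d4,57), C(d1,51), D(d4,46), B(d2,35), H(d2,22), A(d6,10)
G→slot 2; E→slot 1; F→slot 4; C skipped; D→slot 3; B skipped; H skipped; A→slot 6.
Profit = 65 + 73 + 46 + 57 + 10 = 251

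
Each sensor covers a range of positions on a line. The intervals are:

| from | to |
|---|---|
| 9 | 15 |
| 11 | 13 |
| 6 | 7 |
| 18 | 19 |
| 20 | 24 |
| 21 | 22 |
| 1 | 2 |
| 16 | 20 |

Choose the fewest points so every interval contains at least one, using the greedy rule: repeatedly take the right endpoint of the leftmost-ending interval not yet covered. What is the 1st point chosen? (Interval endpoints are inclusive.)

2

Process intervals by earliest right end; each time one isn't hit yet, stab at its right endpoint.
By right end: [1,2]  [6,7]  [11,13]  [9,15]  [18,19]  [16,20]  [21,22]  [20,24]
[1,2] uncovered → point at 2; [6,7] uncovered → point at 7; [11,13] uncovered → point at 13; [18,19] uncovered → point at 19; [21,22] uncovered → point at 22.
Points: 2, 7, 13, 19, 22 (5 total).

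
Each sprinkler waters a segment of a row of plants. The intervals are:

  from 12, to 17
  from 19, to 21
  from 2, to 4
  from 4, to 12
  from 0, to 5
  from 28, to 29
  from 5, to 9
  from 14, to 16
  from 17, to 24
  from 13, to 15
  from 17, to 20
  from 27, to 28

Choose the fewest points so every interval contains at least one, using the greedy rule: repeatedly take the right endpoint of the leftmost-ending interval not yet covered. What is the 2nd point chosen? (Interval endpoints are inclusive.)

By right end: [2,4]  [0,5]  [5,9]  [4,12]  [13,15]  [14,16]  [12,17]  [17,20]  [19,21]  [17,24]  [27,28]  [28,29]
[2,4] uncovered → point at 4; [5,9] uncovered → point at 9; [13,15] uncovered → point at 15; [17,20] uncovered → point at 20; [27,28] uncovered → point at 28.
Points: 4, 9, 15, 20, 28 (5 total).

9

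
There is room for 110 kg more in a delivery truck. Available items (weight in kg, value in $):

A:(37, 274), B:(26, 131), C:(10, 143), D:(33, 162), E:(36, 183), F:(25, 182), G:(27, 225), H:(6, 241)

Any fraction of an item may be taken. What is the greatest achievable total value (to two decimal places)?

Greedy by value/weight ratio, highest first.
Order: H (241/6=40.17) > C (143/10=14.30) > G (225/27=8.33) > A (274/37=7.41) > F (182/25=7.28) > E (183/36=5.08) > B (131/26=5.04) > D (162/33=4.91)
Fill: take H (6 @ 241) → take C (10 @ 143) → take G (27 @ 225) → take A (37 @ 274) → take F (25 @ 182) → take 5/36 of E → 25.42; 110/110 used.
Total value = 1090.42

1090.42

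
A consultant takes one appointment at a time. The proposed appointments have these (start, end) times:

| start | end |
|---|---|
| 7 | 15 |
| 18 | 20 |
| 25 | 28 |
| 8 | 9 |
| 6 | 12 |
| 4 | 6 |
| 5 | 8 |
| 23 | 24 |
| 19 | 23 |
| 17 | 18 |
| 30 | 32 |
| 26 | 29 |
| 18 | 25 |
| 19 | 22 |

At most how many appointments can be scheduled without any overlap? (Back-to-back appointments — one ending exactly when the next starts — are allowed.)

Sorted by end: (4,6)  (5,8)  (8,9)  (6,12)  (7,15)  (17,18)  (18,20)  (19,22)  (19,23)  (23,24)  (18,25)  (25,28)  (26,29)  (30,32)
take (4,6); take (8,9); take (17,18); take (18,20); skip (19,23); take (23,24); take (25,28); skip (26,29); take (30,32).
Selected 7 appointments.

7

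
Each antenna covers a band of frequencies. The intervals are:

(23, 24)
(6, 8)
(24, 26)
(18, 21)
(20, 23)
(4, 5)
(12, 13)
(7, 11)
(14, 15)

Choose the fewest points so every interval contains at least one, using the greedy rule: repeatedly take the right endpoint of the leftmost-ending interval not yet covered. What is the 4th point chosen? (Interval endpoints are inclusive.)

Sorted: [4,5] [6,8] [7,11] [12,13] [14,15] [18,21] [20,23] [23,24] [24,26]
{[4,5]} hit by 5; {[6,8],[7,11]} hit by 8; {[12,13]} hit by 13; {[14,15]} hit by 15; {[18,21],[20,23]} hit by 21; {[23,24],[24,26]} hit by 24.
Points: 5, 8, 13, 15, 21, 24 (6 total).

15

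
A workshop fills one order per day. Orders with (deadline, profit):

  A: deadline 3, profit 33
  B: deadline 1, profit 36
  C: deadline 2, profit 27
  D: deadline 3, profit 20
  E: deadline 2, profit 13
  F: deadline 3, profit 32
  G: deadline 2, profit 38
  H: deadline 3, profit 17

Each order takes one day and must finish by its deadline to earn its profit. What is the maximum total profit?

By profit: G(d2,38), B(d1,36), A(d3,33), F(d3,32), C(d2,27), D(d3,20), H(d3,17), E(d2,13)
G→slot 2; B→slot 1; A→slot 3; F skipped; C skipped; D skipped; H skipped; E skipped.
Profit = 36 + 38 + 33 = 107

107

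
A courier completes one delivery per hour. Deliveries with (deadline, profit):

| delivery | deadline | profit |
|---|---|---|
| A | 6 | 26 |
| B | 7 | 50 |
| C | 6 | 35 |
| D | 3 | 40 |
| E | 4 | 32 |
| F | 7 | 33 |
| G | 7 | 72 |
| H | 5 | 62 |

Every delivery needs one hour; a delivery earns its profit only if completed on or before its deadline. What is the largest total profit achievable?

324

Profit order: G=72 H=62 B=50 D=40 C=35 F=33 E=32 A=26
Assign: G→slot 7, H→slot 5, B→slot 6, D→slot 3, C→slot 4, F→slot 2, E→slot 1, A skipped.
Slots: [1:E] [2:F] [3:D] [4:C] [5:H] [6:B] [7:G]
Profit = 32 + 33 + 40 + 35 + 62 + 50 + 72 = 324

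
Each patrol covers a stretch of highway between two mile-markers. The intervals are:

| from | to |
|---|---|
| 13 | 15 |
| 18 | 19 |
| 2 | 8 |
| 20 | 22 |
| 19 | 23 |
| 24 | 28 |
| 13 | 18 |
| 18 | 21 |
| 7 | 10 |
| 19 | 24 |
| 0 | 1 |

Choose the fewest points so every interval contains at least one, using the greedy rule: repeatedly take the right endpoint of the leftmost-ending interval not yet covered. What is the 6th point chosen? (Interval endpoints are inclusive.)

Sort by right endpoint; whenever an interval is uncovered, place a point at its right end.
Sorted: [0,1] [2,8] [7,10] [13,15] [13,18] [18,19] [18,21] [20,22] [19,23] [19,24] [24,28]
{[0,1]} hit by 1; {[2,8],[7,10]} hit by 8; {[13,15],[13,18]} hit by 15; {[18,19],[18,21]} hit by 19; {[20,22],[19,23],[19,24]} hit by 22; {[24,28]} hit by 28.
Points: 1, 8, 15, 19, 22, 28 (6 total).

28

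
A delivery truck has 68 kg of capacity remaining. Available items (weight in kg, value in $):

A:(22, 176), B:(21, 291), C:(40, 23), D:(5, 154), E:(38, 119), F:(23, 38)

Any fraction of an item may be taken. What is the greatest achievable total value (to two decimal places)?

683.63

Sort by value per unit weight and fill in that order.
Order: D (154/5=30.80) > B (291/21=13.86) > A (176/22=8.00) > E (119/38=3.13) > F (38/23=1.65) > C (23/40=0.57)
Fill: take D (5 @ 154) → take B (21 @ 291) → take A (22 @ 176) → take 20/38 of E → 62.63; 68/68 used.
Total value = 683.63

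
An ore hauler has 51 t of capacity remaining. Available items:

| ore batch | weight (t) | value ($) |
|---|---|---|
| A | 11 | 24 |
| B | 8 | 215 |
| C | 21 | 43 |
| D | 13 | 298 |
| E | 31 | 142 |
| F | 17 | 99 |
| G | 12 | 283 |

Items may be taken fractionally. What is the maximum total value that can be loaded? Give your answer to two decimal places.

899.58

Order: B (215/8=26.88) > G (283/12=23.58) > D (298/13=22.92) > F (99/17=5.82) > E (142/31=4.58) > A (24/11=2.18) > C (43/21=2.05)
Fill: take B (8 @ 215) → take G (12 @ 283) → take D (13 @ 298) → take F (17 @ 99) → take 1/31 of E → 4.58; 51/51 used.
Total value = 899.58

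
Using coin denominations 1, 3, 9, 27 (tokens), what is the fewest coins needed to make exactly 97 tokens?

7

Greedy: take as many of the largest coin as possible, then repeat with the remainder.
97 = 3×27 + 1×9 + 2×3 + 1×1
Total coins = 3 + 1 + 2 + 1 = 7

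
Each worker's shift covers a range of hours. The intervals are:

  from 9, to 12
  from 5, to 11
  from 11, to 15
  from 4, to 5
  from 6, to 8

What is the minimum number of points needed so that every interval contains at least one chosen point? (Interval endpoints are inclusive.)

Process intervals by earliest right end; each time one isn't hit yet, stab at its right endpoint.
Sorted: [4,5] [6,8] [5,11] [9,12] [11,15]
{[4,5]} hit by 5; {[6,8],[5,11]} hit by 8; {[9,12],[11,15]} hit by 12.
Points: 5, 8, 12 (3 total).

3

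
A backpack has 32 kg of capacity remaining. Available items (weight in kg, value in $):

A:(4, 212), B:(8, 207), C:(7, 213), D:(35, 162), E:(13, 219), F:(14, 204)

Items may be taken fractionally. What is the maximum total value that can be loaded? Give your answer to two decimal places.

Greedy by value/weight ratio, highest first.
Ratios (sorted): A 53.00, C 30.43, B 25.88, E 16.85, F 14.57, D 4.63
take A (4 @ 212); take C (7 @ 213); take B (8 @ 207); take E (13 @ 219). Capacity used 32/32.
Total value = 851.00

851.00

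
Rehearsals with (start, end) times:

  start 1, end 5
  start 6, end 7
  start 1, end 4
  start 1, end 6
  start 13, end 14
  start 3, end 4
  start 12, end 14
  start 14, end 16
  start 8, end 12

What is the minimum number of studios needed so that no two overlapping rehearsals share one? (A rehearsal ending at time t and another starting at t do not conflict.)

4

Count concurrent intervals with a sweep; the peak is the room count.
starts: [1, 1, 1, 3, 6, 8, 12, 13, 14]
ends:   [4, 4, 5, 6, 7, 12, 14, 14, 16]
s1→1 s1→2 s1→3 s3→4  — peak 4.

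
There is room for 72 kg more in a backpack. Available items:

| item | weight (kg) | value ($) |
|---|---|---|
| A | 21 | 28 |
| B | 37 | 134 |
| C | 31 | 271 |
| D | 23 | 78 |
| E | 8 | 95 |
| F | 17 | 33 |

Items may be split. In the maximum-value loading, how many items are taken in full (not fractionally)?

Order: E (95/8=11.88) > C (271/31=8.74) > B (134/37=3.62) > D (78/23=3.39) > F (33/17=1.94) > A (28/21=1.33)
Fill: take E (8 @ 95) → take C (31 @ 271) → take 33/37 of B → 119.51; 72/72 used.
2 item(s) taken whole; one partial (take 33/37 of B).

2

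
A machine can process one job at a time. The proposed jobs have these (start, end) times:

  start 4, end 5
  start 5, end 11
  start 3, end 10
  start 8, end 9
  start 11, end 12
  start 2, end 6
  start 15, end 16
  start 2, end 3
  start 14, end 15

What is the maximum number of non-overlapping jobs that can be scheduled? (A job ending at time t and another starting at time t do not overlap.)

6

Sorted by end: (2,3)  (4,5)  (2,6)  (8,9)  (3,10)  (5,11)  (11,12)  (14,15)  (15,16)
take (2,3); take (4,5); skip (2,6); take (8,9); skip (3,10); skip (5,11); take (11,12); take (14,15); take (15,16).
Selected 6 jobs.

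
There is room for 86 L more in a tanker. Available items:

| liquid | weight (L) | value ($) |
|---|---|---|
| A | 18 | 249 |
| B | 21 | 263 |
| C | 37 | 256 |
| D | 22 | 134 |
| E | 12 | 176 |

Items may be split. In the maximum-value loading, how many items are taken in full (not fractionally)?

3

Sort by value per unit weight and fill in that order.
Ratios (sorted): E 14.67, A 13.83, B 12.52, C 6.92, D 6.09
take E (12 @ 176); take A (18 @ 249); take B (21 @ 263); take 35/37 of C → 242.16. Capacity used 86/86.
3 item(s) taken whole; one partial (take 35/37 of C).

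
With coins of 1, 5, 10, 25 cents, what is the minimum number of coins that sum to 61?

61 − 2×25→11 − 1×10→1 − 1×1→0
Total coins = 2 + 1 + 1 = 4

4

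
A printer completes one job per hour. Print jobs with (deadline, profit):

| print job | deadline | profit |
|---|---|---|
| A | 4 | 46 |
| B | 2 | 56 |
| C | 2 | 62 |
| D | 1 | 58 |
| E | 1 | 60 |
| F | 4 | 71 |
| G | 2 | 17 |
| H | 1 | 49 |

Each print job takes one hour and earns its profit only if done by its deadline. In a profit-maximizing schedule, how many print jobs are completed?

Sort by profit descending; place each in the latest free slot ≤ its deadline.
By profit: F(d4,71), C(d2,62), E(d1,60), D(d1,58), B(d2,56), H(d1,49), A(d4,46), G(d2,17)
F→slot 4; C→slot 2; E→slot 1; D skipped; B skipped; H skipped; A→slot 3; G skipped.
4 of 8 scheduled.

4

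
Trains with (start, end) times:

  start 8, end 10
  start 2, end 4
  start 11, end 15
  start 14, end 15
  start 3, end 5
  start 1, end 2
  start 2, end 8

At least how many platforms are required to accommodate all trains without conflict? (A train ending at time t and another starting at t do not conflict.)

Events (time:±→running): 1:+→1 2:-→0 2:+→1 2:+→2 3:+→3 … peak 3.

3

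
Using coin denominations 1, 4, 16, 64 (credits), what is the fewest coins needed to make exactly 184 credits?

184 − 2×64→56 − 3×16→8 − 2×4→0
Total coins = 2 + 3 + 2 = 7

7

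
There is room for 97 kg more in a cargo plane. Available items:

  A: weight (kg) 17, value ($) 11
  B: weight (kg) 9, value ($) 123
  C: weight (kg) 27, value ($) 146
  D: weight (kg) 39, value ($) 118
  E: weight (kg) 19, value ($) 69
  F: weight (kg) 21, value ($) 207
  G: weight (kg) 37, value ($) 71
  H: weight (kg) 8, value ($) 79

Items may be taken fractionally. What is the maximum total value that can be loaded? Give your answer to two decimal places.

Sort by value per unit weight and fill in that order.
Order: B (123/9=13.67) > H (79/8=9.88) > F (207/21=9.86) > C (146/27=5.41) > E (69/19=3.63) > D (118/39=3.03) > G (71/37=1.92) > A (11/17=0.65)
Fill: take B (9 @ 123) → take H (8 @ 79) → take F (21 @ 207) → take C (27 @ 146) → take E (19 @ 69) → take 13/39 of D → 39.33; 97/97 used.
Total value = 663.33

663.33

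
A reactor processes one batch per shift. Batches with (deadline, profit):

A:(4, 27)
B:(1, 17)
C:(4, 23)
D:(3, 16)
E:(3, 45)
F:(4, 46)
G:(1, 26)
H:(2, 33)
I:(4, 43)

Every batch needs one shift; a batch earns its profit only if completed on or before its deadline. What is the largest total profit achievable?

Sort by profit descending; place each in the latest free slot ≤ its deadline.
Profit order: F=46 E=45 I=43 H=33 A=27 G=26 C=23 B=17 D=16
Assign: F→slot 4, E→slot 3, I→slot 2, H→slot 1, A skipped, G skipped, C skipped, B skipped, D skipped.
Slots: [1:H] [2:I] [3:E] [4:F]
Profit = 33 + 43 + 45 + 46 = 167

167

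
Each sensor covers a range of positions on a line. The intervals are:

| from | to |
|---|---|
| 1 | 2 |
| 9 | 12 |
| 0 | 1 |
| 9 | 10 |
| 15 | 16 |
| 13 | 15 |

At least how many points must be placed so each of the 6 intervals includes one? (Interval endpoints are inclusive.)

Sort by right endpoint; whenever an interval is uncovered, place a point at its right end.
By right end: [0,1]  [1,2]  [9,10]  [9,12]  [13,15]  [15,16]
[0,1] uncovered → point at 1; [9,10] uncovered → point at 10; [13,15] uncovered → point at 15.
Points: 1, 10, 15 (3 total).

3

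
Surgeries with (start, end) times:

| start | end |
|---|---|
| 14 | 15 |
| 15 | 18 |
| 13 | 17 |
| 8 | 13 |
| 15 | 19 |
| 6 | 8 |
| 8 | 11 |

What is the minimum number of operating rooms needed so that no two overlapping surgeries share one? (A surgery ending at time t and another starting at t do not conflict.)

The answer is the maximum number of intervals overlapping at any instant.
starts: [6, 8, 8, 13, 14, 15, 15]
ends:   [8, 11, 13, 15, 17, 18, 19]
s6→1 e8→0 s8→1 s8→2 e11→1 e13→0 s13→1 s14→2 e15→1 s15→2 s15→3  — peak 3.

3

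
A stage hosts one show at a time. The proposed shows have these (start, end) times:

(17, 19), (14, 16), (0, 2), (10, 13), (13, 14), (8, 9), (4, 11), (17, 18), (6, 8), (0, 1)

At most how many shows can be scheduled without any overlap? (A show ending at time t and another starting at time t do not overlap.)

7

Sorted by end: (0,1)  (0,2)  (6,8)  (8,9)  (4,11)  (10,13)  (13,14)  (14,16)  (17,18)  (17,19)
take (0,1); skip (0,2); take (6,8); take (8,9); take (10,13); take (13,14); take (14,16); take (17,18); skip (17,19).
Selected 7 shows.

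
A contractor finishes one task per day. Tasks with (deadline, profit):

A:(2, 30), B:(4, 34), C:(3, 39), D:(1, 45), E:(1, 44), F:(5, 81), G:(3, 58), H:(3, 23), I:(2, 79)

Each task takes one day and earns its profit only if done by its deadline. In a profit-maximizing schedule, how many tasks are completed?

5

By profit: F(d5,81), I(d2,79), G(d3,58), D(d1,45), E(d1,44), C(d3,39), B(d4,34), A(d2,30), H(d3,23)
F→slot 5; I→slot 2; G→slot 3; D→slot 1; E skipped; C skipped; B→slot 4; A skipped; H skipped.
5 of 9 scheduled.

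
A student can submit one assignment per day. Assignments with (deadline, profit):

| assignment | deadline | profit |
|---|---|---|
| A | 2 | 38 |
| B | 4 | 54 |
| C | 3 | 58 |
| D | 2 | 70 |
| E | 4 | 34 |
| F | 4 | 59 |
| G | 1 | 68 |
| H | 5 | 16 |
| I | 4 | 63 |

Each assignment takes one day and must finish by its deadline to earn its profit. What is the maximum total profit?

276

Take jobs in profit order; each goes to the latest open slot no later than its deadline.
Profit order: D=70 G=68 I=63 F=59 C=58 B=54 A=38 E=34 H=16
Assign: D→slot 2, G→slot 1, I→slot 4, F→slot 3, C skipped, B skipped, A skipped, E skipped, H→slot 5.
Slots: [1:G] [2:D] [3:F] [4:I] [5:H]
Profit = 68 + 70 + 59 + 63 + 16 = 276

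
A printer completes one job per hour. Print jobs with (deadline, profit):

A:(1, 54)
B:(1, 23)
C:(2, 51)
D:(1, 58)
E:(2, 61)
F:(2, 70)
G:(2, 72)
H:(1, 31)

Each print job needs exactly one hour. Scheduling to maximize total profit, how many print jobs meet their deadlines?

Profit order: G=72 F=70 E=61 D=58 A=54 C=51 H=31 B=23
Assign: G→slot 2, F→slot 1, E skipped, D skipped, A skipped, C skipped, H skipped, B skipped.
Slots: [1:F] [2:G]
2 of 8 scheduled.

2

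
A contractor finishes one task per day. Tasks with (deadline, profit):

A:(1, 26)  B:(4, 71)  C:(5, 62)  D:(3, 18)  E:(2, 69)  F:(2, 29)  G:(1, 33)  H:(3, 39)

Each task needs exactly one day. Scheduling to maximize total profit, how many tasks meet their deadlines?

Take jobs in profit order; each goes to the latest open slot no later than its deadline.
By profit: B(d4,71), E(d2,69), C(d5,62), H(d3,39), G(d1,33), F(d2,29), A(d1,26), D(d3,18)
B→slot 4; E→slot 2; C→slot 5; H→slot 3; G→slot 1; F skipped; A skipped; D skipped.
5 of 8 scheduled.

5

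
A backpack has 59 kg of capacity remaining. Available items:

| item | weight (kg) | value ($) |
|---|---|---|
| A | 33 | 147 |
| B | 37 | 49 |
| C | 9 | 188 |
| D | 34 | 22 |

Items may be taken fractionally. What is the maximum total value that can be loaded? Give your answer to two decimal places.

357.51

Order: C (188/9=20.89) > A (147/33=4.45) > B (49/37=1.32) > D (22/34=0.65)
Fill: take C (9 @ 188) → take A (33 @ 147) → take 17/37 of B → 22.51; 59/59 used.
Total value = 357.51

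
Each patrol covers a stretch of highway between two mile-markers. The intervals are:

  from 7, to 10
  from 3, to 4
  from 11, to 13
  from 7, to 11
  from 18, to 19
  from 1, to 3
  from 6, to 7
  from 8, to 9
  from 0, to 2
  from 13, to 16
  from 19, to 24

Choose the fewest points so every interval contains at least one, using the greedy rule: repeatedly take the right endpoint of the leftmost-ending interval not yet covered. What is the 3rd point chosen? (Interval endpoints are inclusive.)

7

By right end: [0,2]  [1,3]  [3,4]  [6,7]  [8,9]  [7,10]  [7,11]  [11,13]  [13,16]  [18,19]  [19,24]
[0,2] uncovered → point at 2; [3,4] uncovered → point at 4; [6,7] uncovered → point at 7; [8,9] uncovered → point at 9; [11,13] uncovered → point at 13; [18,19] uncovered → point at 19.
Points: 2, 4, 7, 9, 13, 19 (6 total).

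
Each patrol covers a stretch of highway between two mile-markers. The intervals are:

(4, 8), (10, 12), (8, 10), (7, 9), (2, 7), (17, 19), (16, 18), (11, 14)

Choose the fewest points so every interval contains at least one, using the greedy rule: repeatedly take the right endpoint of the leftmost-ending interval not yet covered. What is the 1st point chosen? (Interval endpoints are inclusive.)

7

Process intervals by earliest right end; each time one isn't hit yet, stab at its right endpoint.
Sorted: [2,7] [4,8] [7,9] [8,10] [10,12] [11,14] [16,18] [17,19]
{[2,7],[4,8],[7,9]} hit by 7; {[8,10],[10,12]} hit by 10; {[11,14]} hit by 14; {[16,18],[17,19]} hit by 18.
Points: 7, 10, 14, 18 (4 total).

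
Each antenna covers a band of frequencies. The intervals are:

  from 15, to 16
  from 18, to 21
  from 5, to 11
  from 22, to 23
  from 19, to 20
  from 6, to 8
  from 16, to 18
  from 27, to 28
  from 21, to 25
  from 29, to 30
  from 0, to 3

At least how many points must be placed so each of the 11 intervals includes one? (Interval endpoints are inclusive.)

Sort by right endpoint; whenever an interval is uncovered, place a point at its right end.
By right end: [0,3]  [6,8]  [5,11]  [15,16]  [16,18]  [19,20]  [18,21]  [22,23]  [21,25]  [27,28]  [29,30]
[0,3] uncovered → point at 3; [6,8] uncovered → point at 8; [15,16] uncovered → point at 16; [19,20] uncovered → point at 20; [22,23] uncovered → point at 23; [27,28] uncovered → point at 28; [29,30] uncovered → point at 30.
Points: 3, 8, 16, 20, 23, 28, 30 (7 total).

7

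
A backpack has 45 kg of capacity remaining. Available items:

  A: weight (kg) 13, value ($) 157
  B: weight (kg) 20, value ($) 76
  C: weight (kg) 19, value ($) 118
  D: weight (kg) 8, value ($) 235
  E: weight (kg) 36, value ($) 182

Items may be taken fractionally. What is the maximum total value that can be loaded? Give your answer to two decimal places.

Greedy by value/weight ratio, highest first.
Order: D (235/8=29.38) > A (157/13=12.08) > C (118/19=6.21) > E (182/36=5.06) > B (76/20=3.80)
Fill: take D (8 @ 235) → take A (13 @ 157) → take C (19 @ 118) → take 5/36 of E → 25.28; 45/45 used.
Total value = 535.28

535.28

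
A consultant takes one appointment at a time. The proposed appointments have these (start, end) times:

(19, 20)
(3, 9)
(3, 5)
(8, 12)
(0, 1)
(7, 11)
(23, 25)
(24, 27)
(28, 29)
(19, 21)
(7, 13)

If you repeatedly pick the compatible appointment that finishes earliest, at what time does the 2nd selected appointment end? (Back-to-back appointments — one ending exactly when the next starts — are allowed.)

Sorted by end: (0,1)  (3,5)  (3,9)  (7,11)  (8,12)  (7,13)  (19,20)  (19,21)  (23,25)  (24,27)  (28,29)
take (0,1); take (3,5); take (7,11); skip (8,12); skip (7,13); take (19,20); take (23,25); take (28,29).
Selected: (0,1) (3,5) (7,11) (19,20) (23,25) (28,29)

5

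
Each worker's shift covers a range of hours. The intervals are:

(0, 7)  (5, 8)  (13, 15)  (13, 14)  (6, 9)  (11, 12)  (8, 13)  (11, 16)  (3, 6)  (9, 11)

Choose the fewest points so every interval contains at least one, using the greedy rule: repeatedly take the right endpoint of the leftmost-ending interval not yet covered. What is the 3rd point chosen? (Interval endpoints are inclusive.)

By right end: [3,6]  [0,7]  [5,8]  [6,9]  [9,11]  [11,12]  [8,13]  [13,14]  [13,15]  [11,16]
[3,6] uncovered → point at 6; [9,11] uncovered → point at 11; [13,14] uncovered → point at 14.
Points: 6, 11, 14 (3 total).

14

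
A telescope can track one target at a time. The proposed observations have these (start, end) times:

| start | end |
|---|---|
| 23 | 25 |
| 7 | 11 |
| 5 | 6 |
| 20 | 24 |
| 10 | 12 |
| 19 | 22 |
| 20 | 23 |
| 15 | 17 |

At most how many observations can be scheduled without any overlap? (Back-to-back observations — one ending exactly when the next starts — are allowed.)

By end time: (5,6), (7,11), (10,12), (15,17), (19,22), (20,23), (20,24), (23,25).
Pick (5,6); next start ≥ 6 → (7,11); next start ≥ 11 → (15,17); next start ≥ 17 → (19,22); next start ≥ 22 → (23,25).
Selected 5 observations.

5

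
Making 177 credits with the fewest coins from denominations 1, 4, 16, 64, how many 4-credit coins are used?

0

177 − 2×64→49 − 3×16→1 − 1×1→0
Count of 4: 0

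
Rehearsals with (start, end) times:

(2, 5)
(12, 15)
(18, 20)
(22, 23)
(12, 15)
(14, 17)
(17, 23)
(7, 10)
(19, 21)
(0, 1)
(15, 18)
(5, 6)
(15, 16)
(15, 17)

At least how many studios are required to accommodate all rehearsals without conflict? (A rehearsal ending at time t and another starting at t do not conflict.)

4

Count concurrent intervals with a sweep; the peak is the room count.
starts: [0, 2, 5, 7, 12, 12, 14, 15, 15, 15, 17, 18, 19, 22]
ends:   [1, 5, 6, 10, 15, 15, 16, 17, 17, 18, 20, 21, 23, 23]
s0→1 e1→0 s2→1 e5→0 s5→1 e6→0 s7→1 e10→0 s12→1 s12→2 s14→3 e15→2 e15→1 s15→2 s15→3 s15→4  — peak 4.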